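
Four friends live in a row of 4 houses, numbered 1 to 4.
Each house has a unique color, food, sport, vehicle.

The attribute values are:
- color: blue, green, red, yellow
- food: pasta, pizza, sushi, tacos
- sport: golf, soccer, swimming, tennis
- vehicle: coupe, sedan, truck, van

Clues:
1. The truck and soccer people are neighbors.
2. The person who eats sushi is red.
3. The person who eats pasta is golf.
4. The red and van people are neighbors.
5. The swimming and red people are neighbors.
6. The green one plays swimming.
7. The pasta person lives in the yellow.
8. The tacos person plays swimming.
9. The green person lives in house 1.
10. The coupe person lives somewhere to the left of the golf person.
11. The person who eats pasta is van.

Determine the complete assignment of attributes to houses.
Solution:

House | Color | Food | Sport | Vehicle
--------------------------------------
  1   | green | tacos | swimming | truck
  2   | red | sushi | soccer | coupe
  3   | yellow | pasta | golf | van
  4   | blue | pizza | tennis | sedan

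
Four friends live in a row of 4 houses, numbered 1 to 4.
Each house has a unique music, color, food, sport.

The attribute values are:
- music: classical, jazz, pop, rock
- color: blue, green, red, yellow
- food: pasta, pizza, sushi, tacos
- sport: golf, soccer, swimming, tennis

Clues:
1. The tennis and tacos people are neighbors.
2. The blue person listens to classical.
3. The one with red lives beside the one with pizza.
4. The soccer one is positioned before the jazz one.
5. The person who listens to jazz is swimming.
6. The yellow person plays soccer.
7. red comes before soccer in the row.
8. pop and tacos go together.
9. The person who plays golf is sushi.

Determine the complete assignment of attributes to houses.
Solution:

House | Music | Color | Food | Sport
------------------------------------
  1   | rock | red | sushi | golf
  2   | classical | blue | pizza | tennis
  3   | pop | yellow | tacos | soccer
  4   | jazz | green | pasta | swimming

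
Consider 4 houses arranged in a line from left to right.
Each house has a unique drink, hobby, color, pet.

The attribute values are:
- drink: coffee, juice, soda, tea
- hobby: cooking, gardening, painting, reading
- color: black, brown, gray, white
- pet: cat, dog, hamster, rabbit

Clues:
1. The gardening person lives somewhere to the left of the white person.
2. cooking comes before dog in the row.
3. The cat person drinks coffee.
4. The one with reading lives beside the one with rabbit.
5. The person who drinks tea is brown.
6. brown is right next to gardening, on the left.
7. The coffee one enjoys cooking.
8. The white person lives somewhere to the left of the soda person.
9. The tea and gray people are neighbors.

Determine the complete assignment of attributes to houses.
Solution:

House | Drink | Hobby | Color | Pet
-----------------------------------
  1   | tea | reading | brown | hamster
  2   | juice | gardening | gray | rabbit
  3   | coffee | cooking | white | cat
  4   | soda | painting | black | dog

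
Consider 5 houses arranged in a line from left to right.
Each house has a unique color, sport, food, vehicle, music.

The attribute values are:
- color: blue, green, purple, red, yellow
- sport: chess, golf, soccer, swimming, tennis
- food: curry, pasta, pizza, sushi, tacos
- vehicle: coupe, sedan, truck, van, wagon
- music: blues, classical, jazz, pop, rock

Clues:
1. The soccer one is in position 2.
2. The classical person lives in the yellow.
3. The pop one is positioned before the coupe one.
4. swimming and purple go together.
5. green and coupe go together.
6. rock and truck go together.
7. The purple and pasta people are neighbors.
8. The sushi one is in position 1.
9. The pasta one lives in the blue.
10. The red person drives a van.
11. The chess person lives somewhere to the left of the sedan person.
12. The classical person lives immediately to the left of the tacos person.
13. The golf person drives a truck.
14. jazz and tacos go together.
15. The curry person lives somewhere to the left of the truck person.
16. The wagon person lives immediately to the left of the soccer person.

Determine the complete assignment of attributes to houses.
Solution:

House | Color | Sport | Food | Vehicle | Music
----------------------------------------------
  1   | yellow | chess | sushi | wagon | classical
  2   | red | soccer | tacos | van | jazz
  3   | purple | swimming | curry | sedan | pop
  4   | blue | golf | pasta | truck | rock
  5   | green | tennis | pizza | coupe | blues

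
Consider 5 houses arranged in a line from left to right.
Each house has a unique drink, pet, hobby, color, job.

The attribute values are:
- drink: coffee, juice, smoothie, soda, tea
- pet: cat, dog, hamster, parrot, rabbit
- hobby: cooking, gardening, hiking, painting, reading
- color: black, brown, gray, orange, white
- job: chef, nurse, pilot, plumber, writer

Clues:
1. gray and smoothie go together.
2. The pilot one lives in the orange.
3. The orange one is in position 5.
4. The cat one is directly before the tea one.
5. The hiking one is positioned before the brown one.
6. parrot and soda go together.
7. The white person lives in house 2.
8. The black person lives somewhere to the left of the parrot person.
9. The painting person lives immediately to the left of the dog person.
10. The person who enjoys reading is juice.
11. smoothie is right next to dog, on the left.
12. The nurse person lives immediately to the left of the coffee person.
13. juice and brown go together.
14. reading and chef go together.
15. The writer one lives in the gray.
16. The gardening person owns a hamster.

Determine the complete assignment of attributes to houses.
Solution:

House | Drink | Pet | Hobby | Color | Job
-----------------------------------------
  1   | smoothie | cat | painting | gray | writer
  2   | tea | dog | hiking | white | nurse
  3   | coffee | hamster | gardening | black | plumber
  4   | juice | rabbit | reading | brown | chef
  5   | soda | parrot | cooking | orange | pilot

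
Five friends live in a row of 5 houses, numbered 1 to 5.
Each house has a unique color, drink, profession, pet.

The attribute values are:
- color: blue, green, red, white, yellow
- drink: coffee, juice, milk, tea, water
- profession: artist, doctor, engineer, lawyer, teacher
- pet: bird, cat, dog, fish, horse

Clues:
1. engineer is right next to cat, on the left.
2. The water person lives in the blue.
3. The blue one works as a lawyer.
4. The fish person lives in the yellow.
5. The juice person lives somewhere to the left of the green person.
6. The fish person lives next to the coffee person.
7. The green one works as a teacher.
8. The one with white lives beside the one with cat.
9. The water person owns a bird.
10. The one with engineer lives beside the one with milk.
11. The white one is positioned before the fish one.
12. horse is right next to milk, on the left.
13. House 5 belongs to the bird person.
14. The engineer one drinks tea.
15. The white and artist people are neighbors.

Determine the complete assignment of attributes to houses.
Solution:

House | Color | Drink | Profession | Pet
----------------------------------------
  1   | white | tea | engineer | horse
  2   | red | milk | artist | cat
  3   | yellow | juice | doctor | fish
  4   | green | coffee | teacher | dog
  5   | blue | water | lawyer | bird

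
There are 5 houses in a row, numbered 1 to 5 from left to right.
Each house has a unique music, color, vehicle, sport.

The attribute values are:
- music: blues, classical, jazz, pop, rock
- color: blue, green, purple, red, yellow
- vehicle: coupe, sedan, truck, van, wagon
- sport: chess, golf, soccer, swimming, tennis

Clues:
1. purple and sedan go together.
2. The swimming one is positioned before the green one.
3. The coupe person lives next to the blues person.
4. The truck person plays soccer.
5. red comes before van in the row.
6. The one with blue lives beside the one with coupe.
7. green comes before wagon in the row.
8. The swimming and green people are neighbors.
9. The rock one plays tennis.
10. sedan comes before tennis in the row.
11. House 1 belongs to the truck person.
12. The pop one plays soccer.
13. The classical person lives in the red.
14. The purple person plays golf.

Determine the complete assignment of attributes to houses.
Solution:

House | Music | Color | Vehicle | Sport
---------------------------------------
  1   | pop | blue | truck | soccer
  2   | classical | red | coupe | swimming
  3   | blues | green | van | chess
  4   | jazz | purple | sedan | golf
  5   | rock | yellow | wagon | tennis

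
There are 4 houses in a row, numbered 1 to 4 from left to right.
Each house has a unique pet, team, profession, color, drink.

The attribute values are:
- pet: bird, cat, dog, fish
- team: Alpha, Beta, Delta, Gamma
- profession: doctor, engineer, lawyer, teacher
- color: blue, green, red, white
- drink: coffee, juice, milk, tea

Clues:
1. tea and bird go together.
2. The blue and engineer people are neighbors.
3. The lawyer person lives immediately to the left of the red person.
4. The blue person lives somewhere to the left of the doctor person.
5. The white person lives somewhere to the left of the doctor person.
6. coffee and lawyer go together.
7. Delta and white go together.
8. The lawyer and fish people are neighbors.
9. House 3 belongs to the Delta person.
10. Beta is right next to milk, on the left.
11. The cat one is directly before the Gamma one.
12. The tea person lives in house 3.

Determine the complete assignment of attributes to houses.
Solution:

House | Pet | Team | Profession | Color | Drink
-----------------------------------------------
  1   | cat | Beta | lawyer | blue | coffee
  2   | fish | Gamma | engineer | red | milk
  3   | bird | Delta | teacher | white | tea
  4   | dog | Alpha | doctor | green | juice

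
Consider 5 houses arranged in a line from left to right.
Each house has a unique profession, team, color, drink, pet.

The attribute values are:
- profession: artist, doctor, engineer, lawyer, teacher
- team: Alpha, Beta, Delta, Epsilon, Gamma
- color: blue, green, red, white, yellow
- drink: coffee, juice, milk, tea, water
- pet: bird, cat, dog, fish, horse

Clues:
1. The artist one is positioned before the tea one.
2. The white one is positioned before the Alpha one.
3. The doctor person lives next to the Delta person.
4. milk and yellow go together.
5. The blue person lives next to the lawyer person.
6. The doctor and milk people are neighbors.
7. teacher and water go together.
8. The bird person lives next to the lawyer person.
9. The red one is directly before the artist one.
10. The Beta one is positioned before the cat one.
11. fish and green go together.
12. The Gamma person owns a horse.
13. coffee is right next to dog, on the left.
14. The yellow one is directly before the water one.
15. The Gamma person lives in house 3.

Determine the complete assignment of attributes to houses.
Solution:

House | Profession | Team | Color | Drink | Pet
-----------------------------------------------
  1   | doctor | Beta | blue | coffee | bird
  2   | lawyer | Delta | yellow | milk | dog
  3   | teacher | Gamma | red | water | horse
  4   | artist | Epsilon | white | juice | cat
  5   | engineer | Alpha | green | tea | fish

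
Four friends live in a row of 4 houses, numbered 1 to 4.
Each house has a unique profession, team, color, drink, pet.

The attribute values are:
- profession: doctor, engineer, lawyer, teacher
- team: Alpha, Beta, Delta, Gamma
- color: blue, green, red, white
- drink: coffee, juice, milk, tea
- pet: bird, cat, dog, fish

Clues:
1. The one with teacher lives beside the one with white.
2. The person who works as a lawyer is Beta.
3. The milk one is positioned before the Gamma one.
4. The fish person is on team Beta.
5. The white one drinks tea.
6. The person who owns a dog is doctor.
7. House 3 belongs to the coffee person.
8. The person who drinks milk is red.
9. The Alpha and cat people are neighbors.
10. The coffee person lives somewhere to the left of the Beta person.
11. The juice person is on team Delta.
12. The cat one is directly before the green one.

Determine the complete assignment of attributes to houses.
Solution:

House | Profession | Team | Color | Drink | Pet
-----------------------------------------------
  1   | doctor | Alpha | red | milk | dog
  2   | engineer | Delta | blue | juice | cat
  3   | teacher | Gamma | green | coffee | bird
  4   | lawyer | Beta | white | tea | fish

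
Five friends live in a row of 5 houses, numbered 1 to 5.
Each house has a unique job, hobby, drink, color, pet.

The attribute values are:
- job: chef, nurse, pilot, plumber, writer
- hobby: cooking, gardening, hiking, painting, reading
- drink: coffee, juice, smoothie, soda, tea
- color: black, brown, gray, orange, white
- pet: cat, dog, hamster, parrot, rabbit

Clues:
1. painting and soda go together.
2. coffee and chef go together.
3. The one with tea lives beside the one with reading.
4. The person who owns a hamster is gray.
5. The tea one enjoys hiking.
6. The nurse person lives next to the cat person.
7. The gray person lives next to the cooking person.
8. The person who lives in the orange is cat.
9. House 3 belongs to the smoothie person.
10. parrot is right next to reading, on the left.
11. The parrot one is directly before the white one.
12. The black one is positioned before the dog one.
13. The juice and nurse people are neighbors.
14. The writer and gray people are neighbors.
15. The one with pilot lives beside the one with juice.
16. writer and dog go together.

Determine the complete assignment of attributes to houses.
Solution:

House | Job | Hobby | Drink | Color | Pet
-----------------------------------------
  1   | pilot | hiking | tea | black | parrot
  2   | writer | reading | juice | white | dog
  3   | nurse | gardening | smoothie | gray | hamster
  4   | chef | cooking | coffee | orange | cat
  5   | plumber | painting | soda | brown | rabbit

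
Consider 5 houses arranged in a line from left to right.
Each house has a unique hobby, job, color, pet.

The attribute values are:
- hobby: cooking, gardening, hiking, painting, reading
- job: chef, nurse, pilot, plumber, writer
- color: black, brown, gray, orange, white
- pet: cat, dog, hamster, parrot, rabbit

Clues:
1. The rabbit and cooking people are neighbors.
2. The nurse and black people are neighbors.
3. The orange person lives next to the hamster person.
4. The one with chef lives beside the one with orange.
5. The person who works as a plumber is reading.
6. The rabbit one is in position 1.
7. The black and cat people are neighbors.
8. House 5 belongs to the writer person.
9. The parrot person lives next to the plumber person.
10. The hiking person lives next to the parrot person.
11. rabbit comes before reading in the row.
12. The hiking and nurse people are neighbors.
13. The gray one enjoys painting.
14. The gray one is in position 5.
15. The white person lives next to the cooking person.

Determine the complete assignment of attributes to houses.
Solution:

House | Hobby | Job | Color | Pet
---------------------------------
  1   | hiking | chef | white | rabbit
  2   | cooking | nurse | orange | parrot
  3   | reading | plumber | black | hamster
  4   | gardening | pilot | brown | cat
  5   | painting | writer | gray | dog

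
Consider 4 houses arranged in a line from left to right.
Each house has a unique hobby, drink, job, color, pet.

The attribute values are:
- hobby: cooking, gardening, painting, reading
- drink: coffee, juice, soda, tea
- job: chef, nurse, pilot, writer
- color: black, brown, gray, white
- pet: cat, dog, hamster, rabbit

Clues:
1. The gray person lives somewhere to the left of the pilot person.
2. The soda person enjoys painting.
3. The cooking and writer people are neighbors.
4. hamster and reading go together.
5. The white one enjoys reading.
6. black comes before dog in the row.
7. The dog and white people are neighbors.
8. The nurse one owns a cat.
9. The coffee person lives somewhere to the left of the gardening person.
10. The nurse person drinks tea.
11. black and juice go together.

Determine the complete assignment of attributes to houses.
Solution:

House | Hobby | Drink | Job | Color | Pet
-----------------------------------------
  1   | cooking | juice | chef | black | rabbit
  2   | painting | soda | writer | gray | dog
  3   | reading | coffee | pilot | white | hamster
  4   | gardening | tea | nurse | brown | cat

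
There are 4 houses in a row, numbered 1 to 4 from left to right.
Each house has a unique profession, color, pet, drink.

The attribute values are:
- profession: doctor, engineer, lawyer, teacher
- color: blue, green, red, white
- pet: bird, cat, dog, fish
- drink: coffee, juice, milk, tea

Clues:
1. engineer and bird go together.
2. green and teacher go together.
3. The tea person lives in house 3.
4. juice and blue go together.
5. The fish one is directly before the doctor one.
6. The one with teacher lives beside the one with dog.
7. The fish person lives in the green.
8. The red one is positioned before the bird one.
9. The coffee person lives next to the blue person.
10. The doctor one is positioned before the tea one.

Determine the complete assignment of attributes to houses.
Solution:

House | Profession | Color | Pet | Drink
----------------------------------------
  1   | teacher | green | fish | coffee
  2   | doctor | blue | dog | juice
  3   | lawyer | red | cat | tea
  4   | engineer | white | bird | milk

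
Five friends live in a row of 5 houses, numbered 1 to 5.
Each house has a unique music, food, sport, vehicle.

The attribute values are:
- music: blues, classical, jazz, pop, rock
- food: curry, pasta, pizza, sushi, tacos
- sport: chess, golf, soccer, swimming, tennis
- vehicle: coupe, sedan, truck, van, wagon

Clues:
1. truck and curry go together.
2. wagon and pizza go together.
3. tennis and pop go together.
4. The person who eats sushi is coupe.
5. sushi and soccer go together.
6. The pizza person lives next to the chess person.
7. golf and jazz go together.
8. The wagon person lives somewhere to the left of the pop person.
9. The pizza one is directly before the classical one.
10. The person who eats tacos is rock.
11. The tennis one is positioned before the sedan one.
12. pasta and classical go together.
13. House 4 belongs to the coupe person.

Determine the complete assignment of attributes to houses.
Solution:

House | Music | Food | Sport | Vehicle
--------------------------------------
  1   | jazz | pizza | golf | wagon
  2   | classical | pasta | chess | van
  3   | pop | curry | tennis | truck
  4   | blues | sushi | soccer | coupe
  5   | rock | tacos | swimming | sedan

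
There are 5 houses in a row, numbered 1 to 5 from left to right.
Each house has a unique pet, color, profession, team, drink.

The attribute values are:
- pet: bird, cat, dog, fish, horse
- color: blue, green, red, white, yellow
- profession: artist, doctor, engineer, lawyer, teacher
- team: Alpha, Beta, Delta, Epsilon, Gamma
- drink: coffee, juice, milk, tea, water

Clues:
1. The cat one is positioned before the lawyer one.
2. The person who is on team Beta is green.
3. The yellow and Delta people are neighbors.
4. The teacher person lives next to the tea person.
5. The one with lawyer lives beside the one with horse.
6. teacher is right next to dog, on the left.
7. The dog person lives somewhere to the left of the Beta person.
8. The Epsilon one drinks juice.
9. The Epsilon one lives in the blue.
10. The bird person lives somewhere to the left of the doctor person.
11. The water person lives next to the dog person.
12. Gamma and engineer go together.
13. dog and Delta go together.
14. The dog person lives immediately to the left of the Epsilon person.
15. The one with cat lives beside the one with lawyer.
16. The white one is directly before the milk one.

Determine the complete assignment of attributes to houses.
Solution:

House | Pet | Color | Profession | Team | Drink
-----------------------------------------------
  1   | cat | yellow | teacher | Alpha | water
  2   | dog | red | lawyer | Delta | tea
  3   | horse | blue | artist | Epsilon | juice
  4   | bird | white | engineer | Gamma | coffee
  5   | fish | green | doctor | Beta | milk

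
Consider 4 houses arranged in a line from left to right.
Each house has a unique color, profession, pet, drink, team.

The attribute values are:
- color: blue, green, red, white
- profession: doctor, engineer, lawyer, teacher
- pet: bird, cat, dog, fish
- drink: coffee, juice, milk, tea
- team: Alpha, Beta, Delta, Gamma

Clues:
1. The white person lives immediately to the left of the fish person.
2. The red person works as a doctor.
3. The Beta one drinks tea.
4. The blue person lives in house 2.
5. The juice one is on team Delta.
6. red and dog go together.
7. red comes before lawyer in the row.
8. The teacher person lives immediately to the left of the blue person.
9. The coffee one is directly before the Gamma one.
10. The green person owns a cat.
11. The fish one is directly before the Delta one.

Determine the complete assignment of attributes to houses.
Solution:

House | Color | Profession | Pet | Drink | Team
-----------------------------------------------
  1   | white | teacher | bird | coffee | Alpha
  2   | blue | engineer | fish | milk | Gamma
  3   | red | doctor | dog | juice | Delta
  4   | green | lawyer | cat | tea | Beta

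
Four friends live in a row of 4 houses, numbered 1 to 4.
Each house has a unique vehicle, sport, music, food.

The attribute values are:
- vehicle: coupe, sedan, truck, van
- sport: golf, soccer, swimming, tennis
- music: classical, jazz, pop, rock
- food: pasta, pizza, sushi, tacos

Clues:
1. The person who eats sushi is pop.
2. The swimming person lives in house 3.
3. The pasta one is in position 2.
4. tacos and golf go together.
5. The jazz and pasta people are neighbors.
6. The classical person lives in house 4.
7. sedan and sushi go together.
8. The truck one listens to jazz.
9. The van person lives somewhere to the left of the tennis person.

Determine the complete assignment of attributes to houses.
Solution:

House | Vehicle | Sport | Music | Food
--------------------------------------
  1   | truck | golf | jazz | tacos
  2   | van | soccer | rock | pasta
  3   | sedan | swimming | pop | sushi
  4   | coupe | tennis | classical | pizza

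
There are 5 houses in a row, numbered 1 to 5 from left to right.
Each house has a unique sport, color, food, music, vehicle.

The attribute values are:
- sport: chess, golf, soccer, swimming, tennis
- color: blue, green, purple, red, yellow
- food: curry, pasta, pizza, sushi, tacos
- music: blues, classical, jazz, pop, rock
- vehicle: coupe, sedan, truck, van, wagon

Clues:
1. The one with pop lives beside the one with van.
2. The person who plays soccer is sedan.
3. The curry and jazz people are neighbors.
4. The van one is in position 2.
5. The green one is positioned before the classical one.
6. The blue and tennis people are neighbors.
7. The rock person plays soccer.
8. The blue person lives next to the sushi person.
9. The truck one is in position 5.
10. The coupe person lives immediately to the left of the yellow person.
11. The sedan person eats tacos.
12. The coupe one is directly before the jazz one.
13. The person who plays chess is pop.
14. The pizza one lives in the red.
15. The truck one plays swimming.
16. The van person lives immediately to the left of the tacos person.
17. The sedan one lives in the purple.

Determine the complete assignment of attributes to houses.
Solution:

House | Sport | Color | Food | Music | Vehicle
----------------------------------------------
  1   | chess | blue | curry | pop | coupe
  2   | tennis | yellow | sushi | jazz | van
  3   | soccer | purple | tacos | rock | sedan
  4   | golf | green | pasta | blues | wagon
  5   | swimming | red | pizza | classical | truck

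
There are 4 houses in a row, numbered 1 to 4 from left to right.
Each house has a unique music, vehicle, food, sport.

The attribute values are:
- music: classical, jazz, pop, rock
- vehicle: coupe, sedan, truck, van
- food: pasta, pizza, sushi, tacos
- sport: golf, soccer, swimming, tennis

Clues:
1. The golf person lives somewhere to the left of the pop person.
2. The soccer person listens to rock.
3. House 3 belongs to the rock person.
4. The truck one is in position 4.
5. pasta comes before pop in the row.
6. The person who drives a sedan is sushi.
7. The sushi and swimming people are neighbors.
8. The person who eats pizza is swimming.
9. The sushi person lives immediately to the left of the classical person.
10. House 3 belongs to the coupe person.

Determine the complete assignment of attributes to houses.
Solution:

House | Music | Vehicle | Food | Sport
--------------------------------------
  1   | jazz | sedan | sushi | golf
  2   | classical | van | pizza | swimming
  3   | rock | coupe | pasta | soccer
  4   | pop | truck | tacos | tennis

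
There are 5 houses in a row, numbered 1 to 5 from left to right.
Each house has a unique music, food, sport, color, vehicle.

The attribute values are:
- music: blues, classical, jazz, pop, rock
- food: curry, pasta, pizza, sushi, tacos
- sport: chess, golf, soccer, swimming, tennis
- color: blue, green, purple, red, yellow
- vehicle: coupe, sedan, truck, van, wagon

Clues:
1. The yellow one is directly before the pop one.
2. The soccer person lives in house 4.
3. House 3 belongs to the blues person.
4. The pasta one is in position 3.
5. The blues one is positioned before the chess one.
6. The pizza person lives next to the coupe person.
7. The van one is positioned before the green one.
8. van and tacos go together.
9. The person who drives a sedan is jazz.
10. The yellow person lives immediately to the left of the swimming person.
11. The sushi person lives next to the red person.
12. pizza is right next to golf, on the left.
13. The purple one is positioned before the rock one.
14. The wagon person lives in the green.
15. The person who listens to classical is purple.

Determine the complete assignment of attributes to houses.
Solution:

House | Music | Food | Sport | Color | Vehicle
----------------------------------------------
  1   | jazz | sushi | tennis | yellow | sedan
  2   | pop | pizza | swimming | red | truck
  3   | blues | pasta | golf | blue | coupe
  4   | classical | tacos | soccer | purple | van
  5   | rock | curry | chess | green | wagon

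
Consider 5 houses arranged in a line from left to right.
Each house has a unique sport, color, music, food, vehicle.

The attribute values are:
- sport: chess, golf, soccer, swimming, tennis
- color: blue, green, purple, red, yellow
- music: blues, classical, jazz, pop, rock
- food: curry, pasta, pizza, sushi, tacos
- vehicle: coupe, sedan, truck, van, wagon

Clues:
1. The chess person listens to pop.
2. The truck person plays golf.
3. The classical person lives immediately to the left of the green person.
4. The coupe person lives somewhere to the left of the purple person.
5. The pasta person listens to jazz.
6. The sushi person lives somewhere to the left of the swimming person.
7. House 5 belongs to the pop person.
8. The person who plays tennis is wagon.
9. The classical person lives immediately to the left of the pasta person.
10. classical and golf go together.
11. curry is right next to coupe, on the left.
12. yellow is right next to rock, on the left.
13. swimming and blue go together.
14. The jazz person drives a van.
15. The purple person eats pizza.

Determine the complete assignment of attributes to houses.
Solution:

House | Sport | Color | Music | Food | Vehicle
----------------------------------------------
  1   | golf | red | classical | sushi | truck
  2   | soccer | green | jazz | pasta | van
  3   | tennis | yellow | blues | curry | wagon
  4   | swimming | blue | rock | tacos | coupe
  5   | chess | purple | pop | pizza | sedan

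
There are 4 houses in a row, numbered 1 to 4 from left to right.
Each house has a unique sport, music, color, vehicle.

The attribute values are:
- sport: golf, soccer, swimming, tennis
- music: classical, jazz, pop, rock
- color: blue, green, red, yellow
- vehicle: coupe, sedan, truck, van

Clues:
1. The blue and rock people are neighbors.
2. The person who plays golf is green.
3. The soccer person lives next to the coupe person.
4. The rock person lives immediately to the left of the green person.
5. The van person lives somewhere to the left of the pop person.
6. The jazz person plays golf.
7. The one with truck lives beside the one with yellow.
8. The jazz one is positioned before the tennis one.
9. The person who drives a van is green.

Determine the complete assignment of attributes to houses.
Solution:

House | Sport | Music | Color | Vehicle
---------------------------------------
  1   | soccer | classical | blue | truck
  2   | swimming | rock | yellow | coupe
  3   | golf | jazz | green | van
  4   | tennis | pop | red | sedan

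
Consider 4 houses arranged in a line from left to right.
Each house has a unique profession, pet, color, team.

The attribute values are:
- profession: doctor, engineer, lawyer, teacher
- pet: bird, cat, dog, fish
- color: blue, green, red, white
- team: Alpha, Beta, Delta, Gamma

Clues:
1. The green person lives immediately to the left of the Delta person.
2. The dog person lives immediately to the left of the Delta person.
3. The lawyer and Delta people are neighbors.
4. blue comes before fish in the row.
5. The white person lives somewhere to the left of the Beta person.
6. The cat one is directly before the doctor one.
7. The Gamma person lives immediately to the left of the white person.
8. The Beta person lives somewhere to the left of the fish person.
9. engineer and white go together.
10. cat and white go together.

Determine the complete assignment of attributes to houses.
Solution:

House | Profession | Pet | Color | Team
---------------------------------------
  1   | lawyer | dog | green | Gamma
  2   | engineer | cat | white | Delta
  3   | doctor | bird | blue | Beta
  4   | teacher | fish | red | Alpha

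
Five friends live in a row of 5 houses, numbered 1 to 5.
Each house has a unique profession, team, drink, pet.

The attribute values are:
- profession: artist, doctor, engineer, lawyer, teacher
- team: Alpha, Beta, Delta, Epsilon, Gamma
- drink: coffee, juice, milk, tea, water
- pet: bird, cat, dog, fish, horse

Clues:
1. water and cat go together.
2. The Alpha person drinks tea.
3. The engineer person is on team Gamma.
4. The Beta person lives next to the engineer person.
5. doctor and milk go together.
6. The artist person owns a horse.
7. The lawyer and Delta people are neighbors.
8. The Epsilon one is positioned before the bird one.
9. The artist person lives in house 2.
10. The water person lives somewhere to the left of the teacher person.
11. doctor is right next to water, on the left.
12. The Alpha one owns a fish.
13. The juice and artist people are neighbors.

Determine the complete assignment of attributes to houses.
Solution:

House | Profession | Team | Drink | Pet
---------------------------------------
  1   | lawyer | Epsilon | juice | dog
  2   | artist | Delta | coffee | horse
  3   | doctor | Beta | milk | bird
  4   | engineer | Gamma | water | cat
  5   | teacher | Alpha | tea | fish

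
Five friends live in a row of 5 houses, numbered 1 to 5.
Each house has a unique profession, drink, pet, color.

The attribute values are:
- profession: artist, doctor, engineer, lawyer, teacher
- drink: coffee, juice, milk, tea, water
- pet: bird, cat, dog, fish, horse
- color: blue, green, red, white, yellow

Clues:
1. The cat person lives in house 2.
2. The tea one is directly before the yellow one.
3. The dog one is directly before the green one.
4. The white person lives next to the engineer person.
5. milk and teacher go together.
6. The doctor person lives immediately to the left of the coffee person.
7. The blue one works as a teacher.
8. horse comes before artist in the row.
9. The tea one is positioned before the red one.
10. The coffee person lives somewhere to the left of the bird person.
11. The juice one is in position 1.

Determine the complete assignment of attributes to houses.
Solution:

House | Profession | Drink | Pet | Color
----------------------------------------
  1   | lawyer | juice | dog | white
  2   | engineer | tea | cat | green
  3   | doctor | water | horse | yellow
  4   | artist | coffee | fish | red
  5   | teacher | milk | bird | blue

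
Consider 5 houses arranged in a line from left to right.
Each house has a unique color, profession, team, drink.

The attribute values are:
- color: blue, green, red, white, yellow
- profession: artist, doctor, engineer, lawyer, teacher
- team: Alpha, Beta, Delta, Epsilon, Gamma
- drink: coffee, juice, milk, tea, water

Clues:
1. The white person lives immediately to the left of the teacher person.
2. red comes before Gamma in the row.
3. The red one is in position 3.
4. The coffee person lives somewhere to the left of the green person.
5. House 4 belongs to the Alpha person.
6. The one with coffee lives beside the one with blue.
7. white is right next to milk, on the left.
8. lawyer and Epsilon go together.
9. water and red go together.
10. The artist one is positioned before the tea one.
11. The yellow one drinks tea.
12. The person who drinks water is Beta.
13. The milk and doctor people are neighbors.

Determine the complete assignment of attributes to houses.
Solution:

House | Color | Profession | Team | Drink
-----------------------------------------
  1   | white | lawyer | Epsilon | coffee
  2   | blue | teacher | Delta | milk
  3   | red | doctor | Beta | water
  4   | green | artist | Alpha | juice
  5   | yellow | engineer | Gamma | tea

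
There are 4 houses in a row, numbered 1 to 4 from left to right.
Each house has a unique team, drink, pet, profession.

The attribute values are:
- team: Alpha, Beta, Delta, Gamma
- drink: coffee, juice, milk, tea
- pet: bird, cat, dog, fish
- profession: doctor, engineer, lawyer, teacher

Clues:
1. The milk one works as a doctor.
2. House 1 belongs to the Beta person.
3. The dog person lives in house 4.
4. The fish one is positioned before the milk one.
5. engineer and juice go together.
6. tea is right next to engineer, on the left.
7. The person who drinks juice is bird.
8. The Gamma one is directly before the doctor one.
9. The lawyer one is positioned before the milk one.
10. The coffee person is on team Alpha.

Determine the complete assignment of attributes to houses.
Solution:

House | Team | Drink | Pet | Profession
---------------------------------------
  1   | Beta | tea | fish | lawyer
  2   | Gamma | juice | bird | engineer
  3   | Delta | milk | cat | doctor
  4   | Alpha | coffee | dog | teacher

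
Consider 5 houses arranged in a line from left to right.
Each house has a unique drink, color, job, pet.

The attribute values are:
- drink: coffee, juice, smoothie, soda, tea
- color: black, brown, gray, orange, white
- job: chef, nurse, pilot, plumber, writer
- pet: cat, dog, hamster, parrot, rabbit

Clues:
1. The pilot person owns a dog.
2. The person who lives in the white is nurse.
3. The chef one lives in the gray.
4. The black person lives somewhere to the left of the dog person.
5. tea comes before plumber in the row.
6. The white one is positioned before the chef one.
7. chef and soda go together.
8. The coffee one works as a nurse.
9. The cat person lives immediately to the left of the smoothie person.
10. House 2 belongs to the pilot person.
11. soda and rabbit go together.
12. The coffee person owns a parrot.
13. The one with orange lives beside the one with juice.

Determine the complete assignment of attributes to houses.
Solution:

House | Drink | Color | Job | Pet
---------------------------------
  1   | tea | black | writer | cat
  2   | smoothie | orange | pilot | dog
  3   | juice | brown | plumber | hamster
  4   | coffee | white | nurse | parrot
  5   | soda | gray | chef | rabbit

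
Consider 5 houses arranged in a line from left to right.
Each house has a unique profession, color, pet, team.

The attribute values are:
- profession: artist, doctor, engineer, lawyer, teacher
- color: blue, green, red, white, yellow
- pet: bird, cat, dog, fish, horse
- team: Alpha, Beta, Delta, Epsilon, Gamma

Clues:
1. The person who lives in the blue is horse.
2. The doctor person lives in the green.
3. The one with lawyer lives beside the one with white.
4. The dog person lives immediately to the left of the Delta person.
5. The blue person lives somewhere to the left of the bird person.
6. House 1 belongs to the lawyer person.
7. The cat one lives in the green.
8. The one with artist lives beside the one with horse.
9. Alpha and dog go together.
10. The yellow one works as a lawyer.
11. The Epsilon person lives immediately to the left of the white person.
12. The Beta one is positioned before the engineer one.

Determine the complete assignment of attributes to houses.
Solution:

House | Profession | Color | Pet | Team
---------------------------------------
  1   | lawyer | yellow | fish | Epsilon
  2   | artist | white | dog | Alpha
  3   | teacher | blue | horse | Delta
  4   | doctor | green | cat | Beta
  5   | engineer | red | bird | Gamma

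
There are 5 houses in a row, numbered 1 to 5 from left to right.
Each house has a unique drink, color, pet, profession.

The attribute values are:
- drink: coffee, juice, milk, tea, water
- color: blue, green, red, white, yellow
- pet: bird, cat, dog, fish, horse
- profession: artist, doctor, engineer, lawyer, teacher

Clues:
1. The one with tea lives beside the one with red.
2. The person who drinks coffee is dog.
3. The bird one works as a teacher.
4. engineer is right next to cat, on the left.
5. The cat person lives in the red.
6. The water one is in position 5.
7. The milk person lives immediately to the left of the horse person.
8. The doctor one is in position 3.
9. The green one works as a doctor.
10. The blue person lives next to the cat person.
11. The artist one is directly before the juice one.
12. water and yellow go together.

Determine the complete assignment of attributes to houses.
Solution:

House | Drink | Color | Pet | Profession
----------------------------------------
  1   | tea | blue | fish | engineer
  2   | milk | red | cat | artist
  3   | juice | green | horse | doctor
  4   | coffee | white | dog | lawyer
  5   | water | yellow | bird | teacher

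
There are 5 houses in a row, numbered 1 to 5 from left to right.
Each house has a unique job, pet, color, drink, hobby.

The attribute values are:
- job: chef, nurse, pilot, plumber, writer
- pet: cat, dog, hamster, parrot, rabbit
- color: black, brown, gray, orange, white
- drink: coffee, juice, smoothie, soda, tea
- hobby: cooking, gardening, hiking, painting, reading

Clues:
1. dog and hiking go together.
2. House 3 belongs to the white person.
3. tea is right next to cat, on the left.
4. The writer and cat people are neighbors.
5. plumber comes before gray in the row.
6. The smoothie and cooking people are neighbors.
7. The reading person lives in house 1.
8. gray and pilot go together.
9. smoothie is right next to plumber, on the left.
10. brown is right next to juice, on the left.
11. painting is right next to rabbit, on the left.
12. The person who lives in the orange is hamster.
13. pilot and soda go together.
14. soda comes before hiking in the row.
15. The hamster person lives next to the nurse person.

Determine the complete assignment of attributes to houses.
Solution:

House | Job | Pet | Color | Drink | Hobby
-----------------------------------------
  1   | writer | hamster | orange | tea | reading
  2   | nurse | cat | brown | smoothie | painting
  3   | plumber | rabbit | white | juice | cooking
  4   | pilot | parrot | gray | soda | gardening
  5   | chef | dog | black | coffee | hiking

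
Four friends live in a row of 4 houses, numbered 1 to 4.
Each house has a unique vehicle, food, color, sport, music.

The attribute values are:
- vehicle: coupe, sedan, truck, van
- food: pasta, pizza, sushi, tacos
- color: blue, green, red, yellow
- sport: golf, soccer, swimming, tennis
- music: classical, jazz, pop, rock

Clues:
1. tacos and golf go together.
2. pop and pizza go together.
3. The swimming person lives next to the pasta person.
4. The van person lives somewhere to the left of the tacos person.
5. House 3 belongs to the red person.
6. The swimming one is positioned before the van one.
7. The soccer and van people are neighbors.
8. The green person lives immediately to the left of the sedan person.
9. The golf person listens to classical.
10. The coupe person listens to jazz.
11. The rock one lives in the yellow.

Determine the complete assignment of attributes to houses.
Solution:

House | Vehicle | Food | Color | Sport | Music
----------------------------------------------
  1   | coupe | sushi | green | swimming | jazz
  2   | sedan | pasta | yellow | soccer | rock
  3   | van | pizza | red | tennis | pop
  4   | truck | tacos | blue | golf | classical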